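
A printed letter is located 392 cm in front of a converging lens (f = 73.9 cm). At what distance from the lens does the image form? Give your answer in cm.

Lens equation: 1/s_i = 1/f − 1/s_o = 1/(73.90) − 1/(392) = 0.01353 − 0.002551 = 0.01098, so s_i = 91.1 cm.
The image is real, inverted and reduced, on the far side of the lens.

91.1 cm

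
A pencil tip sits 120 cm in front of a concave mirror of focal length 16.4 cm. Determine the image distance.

Mirror equation: 1/v = 1/f − 1/u = 1/(16.40) − 1/(120) = 0.06098 − 0.008333 = 0.05264, so v = 19.0 cm.
The image is real, inverted and reduced, in front of the mirror.

19.0 cm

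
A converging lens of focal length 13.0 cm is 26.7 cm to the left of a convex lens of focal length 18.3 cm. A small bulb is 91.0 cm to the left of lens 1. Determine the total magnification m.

Lens 1: 1/d_i1 = 1/(13.0) − 1/(91.0) = 0.06593, so d_i1 = 15.17 cm; m₁ = −d_i1/d_o1 = -0.1667.
d_o2 = 26.7 − (15.17) = 11.53 cm.
Lens 2: 1/d_i2 = 1/(18.3) − 1/(11.53) = -0.03209, so d_i2 = -31.17 cm; m₂ = −d_i2/d_o2 = +2.703.
m = m₁·m₂ = (-0.1667)(+2.703) = -0.451.

m = -0.451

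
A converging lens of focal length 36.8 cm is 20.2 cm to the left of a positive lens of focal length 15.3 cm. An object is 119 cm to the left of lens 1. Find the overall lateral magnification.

m = -0.142

Lens 1: 1/d_i1 = 1/(36.8) − 1/(119) = 0.01877, so d_i1 = 53.27 cm; m₁ = −d_i1/d_o1 = -0.4476.
d_o2 = 20.2 − (53.27) = -33.07 cm (virtual object).
Lens 2: 1/d_i2 = 1/(15.3) − 1/(-33.07) = 0.09560, so d_i2 = 10.46 cm; m₂ = −d_i2/d_o2 = +0.3163.
m = m₁·m₂ = (-0.4476)(+0.3163) = -0.142.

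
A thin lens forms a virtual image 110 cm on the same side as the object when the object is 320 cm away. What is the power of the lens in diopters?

P = -0.597 D

Virtual image ⇒ d_i = −110 cm.
1/f = 1/d_o + 1/d_i = 1/(320) + 1/(-110) = -0.005966 cm⁻¹.
f = -167.6 cm = -1.676 m, so P = 1/f = -0.597 D.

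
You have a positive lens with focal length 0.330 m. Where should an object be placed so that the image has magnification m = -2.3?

0.473 m

m = −d_i/d_o ⇒ d_i = −m·d_o.
1/f = 1/d_o + 1/d_i = 1/d_o − 1/(m·d_o) = (1 − 1/m)/d_o, so d_o = f(1 − 1/m) = (0.3300)(1 − 1/(-2.3)) = 0.473 m.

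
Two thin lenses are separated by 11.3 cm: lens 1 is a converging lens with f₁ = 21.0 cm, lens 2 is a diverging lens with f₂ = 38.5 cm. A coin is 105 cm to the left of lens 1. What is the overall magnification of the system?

Lens 1: 1/d_i1 = 1/(21.0) − 1/(105) = 0.03810, so d_i1 = 26.25 cm; m₁ = −d_i1/d_o1 = -0.2500.
d_o2 = 11.3 − (26.25) = -14.95 cm (virtual object).
f₂ = −38.5 cm (diverging).
Lens 2: 1/d_i2 = 1/(-38.5) − 1/(-14.95) = 0.04092, so d_i2 = 24.44 cm; m₂ = −d_i2/d_o2 = +1.635.
m = m₁·m₂ = (-0.2500)(+1.635) = -0.409.

m = -0.409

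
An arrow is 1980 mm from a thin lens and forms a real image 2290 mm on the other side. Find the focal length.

f = 1060 mm (converging)

Real image ⇒ d_i = +2290 mm.
1/f = 1/d_o + 1/d_i = 1/(1980) + 1/(2290) = 0.0009417, so f = 1060 mm.
Since f is positive, the thin lens is converging.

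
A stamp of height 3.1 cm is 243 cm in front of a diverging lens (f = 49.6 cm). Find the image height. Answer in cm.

For a diverging lens, f = -49.6 cm.
1/d_i = 1/f − 1/d_o = 1/(-49.60) − 1/(243) = -0.02428, so d_i = -41.19 cm.
m = −d_i/d_o = +0.1695.
|h_i| = |m|·h_o = 0.1695 × 3.1 = 0.525 cm. The image is virtual, upright and reduced, on the same side as the object.

0.525 cm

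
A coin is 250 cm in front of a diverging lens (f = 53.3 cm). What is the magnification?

m = +0.176

For a diverging lens, f = -53.3 cm.
1/d_i = 1/f − 1/d_o = 1/(-53.30) − 1/(250) = -0.02276, so d_i = -43.93 cm.
m = −d_i/d_o = −(-43.93)/(250) = +0.176.
The image is virtual, upright and reduced, on the same side as the object.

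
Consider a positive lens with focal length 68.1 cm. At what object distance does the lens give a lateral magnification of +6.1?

m = −d_i/d_o ⇒ d_i = −m·d_o.
1/f = 1/d_o + 1/d_i = 1/d_o − 1/(m·d_o) = (1 − 1/m)/d_o, so d_o = f(1 − 1/m) = (68.10)(1 − 1/(+6.1)) = 56.9 cm.

56.9 cm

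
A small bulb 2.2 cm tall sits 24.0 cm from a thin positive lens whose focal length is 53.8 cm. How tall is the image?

3.97 cm

1/d_i = 1/f − 1/d_o = 1/(53.80) − 1/(24.0) = -0.02308, so d_i = -43.33 cm.
m = −d_i/d_o = +1.805.
|h_i| = |m|·h_o = 1.805 × 2.2 = 3.97 cm. The image is virtual, upright and enlarged, on the same side as the object.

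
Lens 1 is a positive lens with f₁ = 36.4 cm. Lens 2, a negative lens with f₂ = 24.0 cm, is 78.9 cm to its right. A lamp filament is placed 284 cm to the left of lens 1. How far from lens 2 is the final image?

14.6 cm

Lens 1: 1/d_i1 = 1/f₁ − 1/d_o1 = 1/(36.4) − 1/(284) = 0.02395, so d_i1 = 41.75 cm.
The intermediate image is 41.75 cm to the right of lens 1, which is 78.9 − (41.75) = 37.15 cm to the left of lens 2, so d_o2 = +37.15 cm.
Lens 2 is diverging, so f₂ = −24.0 cm.
Lens 2: 1/d_i2 = 1/f₂ − 1/d_o2 = 1/(-24.0) − 1/(37.15) = -0.06858, so d_i2 = -14.6 cm.
The final image is virtual, 14.6 cm to the left of lens 2 (overall magnification ≈ -0.058).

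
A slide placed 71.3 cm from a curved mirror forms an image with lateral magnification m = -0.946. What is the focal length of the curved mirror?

f = 34.7 cm (concave)

m = −d_i/d_o ⇒ d_i = −m·d_o = −(-0.946)·(71.3) = 67.45 cm.
1/f = 1/d_o + 1/d_i = 1/(71.3) + 1/(67.45) = 0.02885, so f = 34.7 cm.
Since f is positive, the curved mirror is concave.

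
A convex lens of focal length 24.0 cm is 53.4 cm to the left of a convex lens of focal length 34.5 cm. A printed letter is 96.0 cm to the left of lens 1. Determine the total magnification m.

m = -0.878

Lens 1: 1/d_i1 = 1/(24.0) − 1/(96.0) = 0.03125, so d_i1 = 32.00 cm; m₁ = −d_i1/d_o1 = -0.3333.
d_o2 = 53.4 − (32.00) = 21.40 cm.
Lens 2: 1/d_i2 = 1/(34.5) − 1/(21.40) = -0.01774, so d_i2 = -56.36 cm; m₂ = −d_i2/d_o2 = +2.634.
m = m₁·m₂ = (-0.3333)(+2.634) = -0.878.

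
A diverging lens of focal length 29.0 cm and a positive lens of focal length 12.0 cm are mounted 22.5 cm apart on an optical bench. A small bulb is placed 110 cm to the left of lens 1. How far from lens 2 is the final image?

16.3 cm

Lens 1 is diverging, so f₁ = −29.0 cm.
Lens 1: 1/d_i1 = 1/f₁ − 1/d_o1 = 1/(-29.0) − 1/(110) = -0.04357, so d_i1 = -22.95 cm.
The intermediate image is 22.95 cm to the left of lens 1 (virtual), which is 22.5 − (-22.95) = 45.45 cm to the left of lens 2, so d_o2 = +45.45 cm.
Lens 2: 1/d_i2 = 1/f₂ − 1/d_o2 = 1/(12.0) − 1/(45.45) = 0.06133, so d_i2 = 16.3 cm.
The final image is real, 16.3 cm to the right of lens 2 (overall magnification ≈ -0.075).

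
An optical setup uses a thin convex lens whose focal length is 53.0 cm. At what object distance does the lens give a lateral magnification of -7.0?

60.6 cm

m = −d_i/d_o ⇒ d_i = −m·d_o.
1/f = 1/d_o + 1/d_i = 1/d_o − 1/(m·d_o) = (1 − 1/m)/d_o, so d_o = f(1 − 1/m) = (53.00)(1 − 1/(-7.0)) = 60.6 cm.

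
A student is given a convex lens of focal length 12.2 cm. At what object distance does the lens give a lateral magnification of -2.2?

m = −d_i/d_o ⇒ d_i = −m·d_o.
1/f = 1/d_o + 1/d_i = 1/d_o − 1/(m·d_o) = (1 − 1/m)/d_o, so d_o = f(1 − 1/m) = (12.20)(1 − 1/(-2.2)) = 17.7 cm.

17.7 cm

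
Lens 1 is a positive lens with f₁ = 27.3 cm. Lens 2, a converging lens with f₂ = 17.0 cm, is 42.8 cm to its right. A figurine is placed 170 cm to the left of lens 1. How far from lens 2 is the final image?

Lens 1: 1/d_i1 = 1/f₁ − 1/d_o1 = 1/(27.3) − 1/(170) = 0.03075, so d_i1 = 32.52 cm.
The intermediate image is 32.52 cm to the right of lens 1, which is 42.8 − (32.52) = 10.28 cm to the left of lens 2, so d_o2 = +10.28 cm.
Lens 2: 1/d_i2 = 1/f₂ − 1/d_o2 = 1/(17.0) − 1/(10.28) = -0.03845, so d_i2 = -26.0 cm.
The final image is virtual, 26.0 cm to the left of lens 2 (overall magnification ≈ -0.48).

26.0 cm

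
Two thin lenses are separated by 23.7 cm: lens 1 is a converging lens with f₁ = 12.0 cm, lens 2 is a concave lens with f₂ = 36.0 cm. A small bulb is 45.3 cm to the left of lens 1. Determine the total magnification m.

Lens 1: 1/d_i1 = 1/(12.0) − 1/(45.3) = 0.06126, so d_i1 = 16.32 cm; m₁ = −d_i1/d_o1 = -0.3603.
d_o2 = 23.7 − (16.32) = 7.380 cm.
f₂ = −36.0 cm (diverging).
Lens 2: 1/d_i2 = 1/(-36.0) − 1/(7.380) = -0.1633, so d_i2 = -6.124 cm; m₂ = −d_i2/d_o2 = +0.8299.
m = m₁·m₂ = (-0.3603)(+0.8299) = -0.299.

m = -0.299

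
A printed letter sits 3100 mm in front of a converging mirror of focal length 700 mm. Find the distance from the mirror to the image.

Mirror equation: 1/s_i = 1/f − 1/s_o = 1/(700.0) − 1/(3100) = 0.001429 − 0.0003226 = 0.001106, so s_i = 904 mm.
The image is real, inverted and reduced, in front of the mirror.

904 mm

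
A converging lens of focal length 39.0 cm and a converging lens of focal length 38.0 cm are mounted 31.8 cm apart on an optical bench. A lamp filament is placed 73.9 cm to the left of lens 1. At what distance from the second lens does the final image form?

Lens 1: 1/d_i1 = 1/f₁ − 1/d_o1 = 1/(39.0) − 1/(73.9) = 0.01211, so d_i1 = 82.58 cm.
The intermediate image is 82.58 cm to the right of lens 1, which lies 50.78 cm to the right of lens 2 — a virtual object — so d_o2 = −50.78 cm.
Lens 2: 1/d_i2 = 1/f₂ − 1/d_o2 = 1/(38.0) − 1/(-50.78) = 0.04601, so d_i2 = 21.7 cm.
The final image is real, 21.7 cm to the right of lens 2 (overall magnification ≈ -0.48).

21.7 cm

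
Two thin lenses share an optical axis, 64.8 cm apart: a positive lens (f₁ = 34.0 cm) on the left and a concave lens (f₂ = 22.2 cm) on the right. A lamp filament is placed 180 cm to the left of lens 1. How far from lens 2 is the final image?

11.3 cm

Lens 1: 1/d_i1 = 1/f₁ − 1/d_o1 = 1/(34.0) − 1/(180) = 0.02386, so d_i1 = 41.92 cm.
The intermediate image is 41.92 cm to the right of lens 1, which is 64.8 − (41.92) = 22.88 cm to the left of lens 2, so d_o2 = +22.88 cm.
Lens 2 is diverging, so f₂ = −22.2 cm.
Lens 2: 1/d_i2 = 1/f₂ − 1/d_o2 = 1/(-22.2) − 1/(22.88) = -0.08875, so d_i2 = -11.3 cm.
The final image is virtual, 11.3 cm to the left of lens 2 (overall magnification ≈ -0.11).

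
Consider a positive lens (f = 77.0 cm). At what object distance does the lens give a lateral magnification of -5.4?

m = −d_i/d_o ⇒ d_i = −m·d_o.
1/f = 1/d_o + 1/d_i = 1/d_o − 1/(m·d_o) = (1 − 1/m)/d_o, so d_o = f(1 − 1/m) = (77.00)(1 − 1/(-5.4)) = 91.3 cm.

91.3 cm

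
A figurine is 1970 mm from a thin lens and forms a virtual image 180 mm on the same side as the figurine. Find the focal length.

Virtual image ⇒ d_i = −180 mm.
1/f = 1/d_o + 1/d_i = 1/(1970) + 1/(-180) = -0.005048, so f = -198 mm.
Since f is negative, the thin lens is diverging.

f = -198 mm (diverging)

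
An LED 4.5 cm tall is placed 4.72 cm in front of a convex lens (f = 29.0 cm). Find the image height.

1/d_i = 1/f − 1/d_o = 1/(29.00) − 1/(4.72) = -0.1774, so d_i = -5.638 cm.
m = −d_i/d_o = +1.194.
|h_i| = |m|·h_o = 1.194 × 4.5 = 5.37 cm. The image is virtual, upright and enlarged, on the same side as the object.

5.37 cm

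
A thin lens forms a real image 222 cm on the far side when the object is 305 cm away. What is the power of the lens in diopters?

d_i = +222 cm.
1/f = 1/d_o + 1/d_i = 1/(305) + 1/(222) = 0.007783 cm⁻¹.
f = 128.5 cm = 1.285 m, so P = 1/f = +0.778 D.

P = +0.778 D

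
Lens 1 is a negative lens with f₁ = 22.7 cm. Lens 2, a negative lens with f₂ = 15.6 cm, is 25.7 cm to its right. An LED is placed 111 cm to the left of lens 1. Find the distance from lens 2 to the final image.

11.6 cm

Lens 1 is diverging, so f₁ = −22.7 cm.
Lens 1: 1/d_i1 = 1/f₁ − 1/d_o1 = 1/(-22.7) − 1/(111) = -0.05306, so d_i1 = -18.85 cm.
The intermediate image is 18.85 cm to the left of lens 1 (virtual), which is 25.7 − (-18.85) = 44.55 cm to the left of lens 2, so d_o2 = +44.55 cm.
Lens 2 is diverging, so f₂ = −15.6 cm.
Lens 2: 1/d_i2 = 1/f₂ − 1/d_o2 = 1/(-15.6) − 1/(44.55) = -0.08655, so d_i2 = -11.6 cm.
The final image is virtual, 11.6 cm to the left of lens 2 (overall magnification ≈ 0.044).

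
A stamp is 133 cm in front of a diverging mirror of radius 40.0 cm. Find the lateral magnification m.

m = +0.131

f = R/2 = 40.0/2 = 20.00 cm; for a diverging mirror, f = -20.00 cm.
1/d_i = 1/f − 1/d_o = 1/(-20.00) − 1/(133) = -0.05752, so d_i = -17.39 cm.
m = −d_i/d_o = −(-17.39)/(133) = +0.131.
The image is virtual, upright and reduced, behind the mirror.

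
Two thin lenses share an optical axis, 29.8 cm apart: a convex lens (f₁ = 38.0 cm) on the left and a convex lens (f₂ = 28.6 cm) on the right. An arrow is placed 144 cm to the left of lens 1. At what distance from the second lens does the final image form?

12.4 cm

Lens 1: 1/d_i1 = 1/f₁ − 1/d_o1 = 1/(38.0) − 1/(144) = 0.01937, so d_i1 = 51.62 cm.
The intermediate image is 51.62 cm to the right of lens 1, which lies 21.82 cm to the right of lens 2 — a virtual object — so d_o2 = −21.82 cm.
Lens 2: 1/d_i2 = 1/f₂ − 1/d_o2 = 1/(28.6) − 1/(-21.82) = 0.08079, so d_i2 = 12.4 cm.
The final image is real, 12.4 cm to the right of lens 2 (overall magnification ≈ -0.20).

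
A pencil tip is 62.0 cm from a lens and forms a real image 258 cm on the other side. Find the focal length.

Real image ⇒ d_i = +258 cm.
1/f = 1/d_o + 1/d_i = 1/(62.0) + 1/(258) = 0.02001, so f = 50.0 cm.
Since f is positive, the lens is converging.

f = 50.0 cm (converging)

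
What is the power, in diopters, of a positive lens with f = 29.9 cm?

P = +3.34 D

f = 29.9 cm = 0.299 m.
P = 1/f = 1/(0.299 m) = +3.34 D.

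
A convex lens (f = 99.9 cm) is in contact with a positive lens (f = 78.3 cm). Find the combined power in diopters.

P₁ = 1/f₁ = 1/(0.999 m) = +1.001 D; P₂ = 1/f₂ = 1/(0.783 m) = +1.277 D.
For thin lenses in contact, P = P₁ + P₂ = (+1.001) + (+1.277) = +2.28 D.

P = +2.28 D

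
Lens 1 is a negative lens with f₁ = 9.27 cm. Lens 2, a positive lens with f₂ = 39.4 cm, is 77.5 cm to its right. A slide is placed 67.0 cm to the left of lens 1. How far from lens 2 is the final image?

73.0 cm

Lens 1 is diverging, so f₁ = −9.27 cm.
Lens 1: 1/d_i1 = 1/f₁ − 1/d_o1 = 1/(-9.27) − 1/(67.0) = -0.1228, so d_i1 = -8.143 cm.
The intermediate image is 8.143 cm to the left of lens 1 (virtual), which is 77.5 − (-8.143) = 85.64 cm to the left of lens 2, so d_o2 = +85.64 cm.
Lens 2: 1/d_i2 = 1/f₂ − 1/d_o2 = 1/(39.4) − 1/(85.64) = 0.01370, so d_i2 = 73.0 cm.
The final image is real, 73.0 cm to the right of lens 2 (overall magnification ≈ -0.10).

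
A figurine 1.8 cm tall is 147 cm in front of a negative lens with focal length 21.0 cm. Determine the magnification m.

For a negative lens, f = -21.0 cm.
1/d_i = 1/f − 1/d_o = 1/(-21.00) − 1/(147) = -0.05442, so d_i = -18.38 cm.
m = −d_i/d_o = −(-18.38)/(147) = +0.125.
The image is virtual, upright and reduced, on the same side as the object.

m = +0.125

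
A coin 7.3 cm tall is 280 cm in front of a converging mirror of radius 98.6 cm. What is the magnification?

m = -0.214

f = R/2 = 98.6/2 = 49.30 cm.
1/d_i = 1/f − 1/d_o = 1/(49.30) − 1/(280) = 0.01671, so d_i = 59.84 cm.
m = −d_i/d_o = −(59.84)/(280) = -0.214.
The image is real, inverted and reduced, in front of the mirror.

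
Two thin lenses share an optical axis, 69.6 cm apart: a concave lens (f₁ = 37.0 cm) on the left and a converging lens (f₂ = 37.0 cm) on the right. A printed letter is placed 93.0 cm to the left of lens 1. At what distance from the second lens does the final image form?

60.2 cm

Lens 1 is diverging, so f₁ = −37.0 cm.
Lens 1: 1/d_i1 = 1/f₁ − 1/d_o1 = 1/(-37.0) − 1/(93.0) = -0.03778, so d_i1 = -26.47 cm.
The intermediate image is 26.47 cm to the left of lens 1 (virtual), which is 69.6 − (-26.47) = 96.07 cm to the left of lens 2, so d_o2 = +96.07 cm.
Lens 2: 1/d_i2 = 1/f₂ − 1/d_o2 = 1/(37.0) − 1/(96.07) = 0.01662, so d_i2 = 60.2 cm.
The final image is real, 60.2 cm to the right of lens 2 (overall magnification ≈ -0.18).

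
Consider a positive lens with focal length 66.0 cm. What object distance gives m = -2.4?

93.5 cm

m = −d_i/d_o ⇒ d_i = −m·d_o.
1/f = 1/d_o + 1/d_i = 1/d_o − 1/(m·d_o) = (1 − 1/m)/d_o, so d_o = f(1 − 1/m) = (66.00)(1 − 1/(-2.4)) = 93.5 cm.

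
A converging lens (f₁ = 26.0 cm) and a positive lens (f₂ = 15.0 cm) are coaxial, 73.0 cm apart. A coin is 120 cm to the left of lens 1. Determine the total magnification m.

Lens 1: 1/d_i1 = 1/(26.0) − 1/(120) = 0.03013, so d_i1 = 33.19 cm; m₁ = −d_i1/d_o1 = -0.2766.
d_o2 = 73.0 − (33.19) = 39.81 cm.
Lens 2: 1/d_i2 = 1/(15.0) − 1/(39.81) = 0.04155, so d_i2 = 24.07 cm; m₂ = −d_i2/d_o2 = -0.6046.
m = m₁·m₂ = (-0.2766)(-0.6046) = +0.167.

m = +0.167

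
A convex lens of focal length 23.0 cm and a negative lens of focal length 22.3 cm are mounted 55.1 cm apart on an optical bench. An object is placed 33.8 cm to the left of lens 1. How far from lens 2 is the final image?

69.5 cm

Lens 1: 1/d_i1 = 1/f₁ − 1/d_o1 = 1/(23.0) − 1/(33.8) = 0.01389, so d_i1 = 71.98 cm.
The intermediate image is 71.98 cm to the right of lens 1, which lies 16.88 cm to the right of lens 2 — a virtual object — so d_o2 = −16.88 cm.
Lens 2 is diverging, so f₂ = −22.3 cm.
Lens 2: 1/d_i2 = 1/f₂ − 1/d_o2 = 1/(-22.3) − 1/(-16.88) = 0.01440, so d_i2 = 69.5 cm.
The final image is real, 69.5 cm to the right of lens 2 (overall magnification ≈ -8.8).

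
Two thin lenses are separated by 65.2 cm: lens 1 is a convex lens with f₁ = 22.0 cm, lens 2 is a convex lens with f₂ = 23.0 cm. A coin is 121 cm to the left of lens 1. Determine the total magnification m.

Lens 1: 1/d_i1 = 1/(22.0) − 1/(121) = 0.03719, so d_i1 = 26.89 cm; m₁ = −d_i1/d_o1 = -0.2222.
d_o2 = 65.2 − (26.89) = 38.31 cm.
Lens 2: 1/d_i2 = 1/(23.0) − 1/(38.31) = 0.01738, so d_i2 = 57.55 cm; m₂ = −d_i2/d_o2 = -1.502.
m = m₁·m₂ = (-0.2222)(-1.502) = +0.334.

m = +0.334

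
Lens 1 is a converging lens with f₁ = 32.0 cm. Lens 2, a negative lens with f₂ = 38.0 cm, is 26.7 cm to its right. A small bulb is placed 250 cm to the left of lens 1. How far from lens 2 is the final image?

Lens 1: 1/d_i1 = 1/f₁ − 1/d_o1 = 1/(32.0) − 1/(250) = 0.02725, so d_i1 = 36.70 cm.
The intermediate image is 36.70 cm to the right of lens 1, which lies 10.00 cm to the right of lens 2 — a virtual object — so d_o2 = −10.00 cm.
Lens 2 is diverging, so f₂ = −38.0 cm.
Lens 2: 1/d_i2 = 1/f₂ − 1/d_o2 = 1/(-38.0) − 1/(-10.00) = 0.07368, so d_i2 = 13.6 cm.
The final image is real, 13.6 cm to the right of lens 2 (overall magnification ≈ -0.20).

13.6 cm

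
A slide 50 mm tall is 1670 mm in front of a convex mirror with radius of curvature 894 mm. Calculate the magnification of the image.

m = +0.211

f = R/2 = 894/2 = 447.0 mm; for a convex mirror, f = -447.0 mm.
1/d_i = 1/f − 1/d_o = 1/(-447.0) − 1/(1670) = -0.002836, so d_i = -352.6 mm.
m = −d_i/d_o = −(-352.6)/(1670) = +0.211.
The image is virtual, upright and reduced, behind the mirror.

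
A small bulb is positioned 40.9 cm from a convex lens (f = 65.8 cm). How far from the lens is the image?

108 cm

Lens equation: 1/s_i = 1/f − 1/s_o = 1/(65.80) − 1/(40.9) = 0.01520 − 0.02445 = -0.009252, so s_i = -108 cm.
The image is virtual, upright and enlarged, on the same side as the object.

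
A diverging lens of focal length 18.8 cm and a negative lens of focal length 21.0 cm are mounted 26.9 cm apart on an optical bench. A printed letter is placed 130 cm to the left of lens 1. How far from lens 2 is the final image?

14.1 cm

Lens 1 is diverging, so f₁ = −18.8 cm.
Lens 1: 1/d_i1 = 1/f₁ − 1/d_o1 = 1/(-18.8) − 1/(130) = -0.06088, so d_i1 = -16.42 cm.
The intermediate image is 16.42 cm to the left of lens 1 (virtual), which is 26.9 − (-16.42) = 43.32 cm to the left of lens 2, so d_o2 = +43.32 cm.
Lens 2 is diverging, so f₂ = −21.0 cm.
Lens 2: 1/d_i2 = 1/f₂ − 1/d_o2 = 1/(-21.0) − 1/(43.32) = -0.07070, so d_i2 = -14.1 cm.
The final image is virtual, 14.1 cm to the left of lens 2 (overall magnification ≈ 0.041).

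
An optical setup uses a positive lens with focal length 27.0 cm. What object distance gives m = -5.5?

31.9 cm

m = −d_i/d_o ⇒ d_i = −m·d_o.
1/f = 1/d_o + 1/d_i = 1/d_o − 1/(m·d_o) = (1 − 1/m)/d_o, so d_o = f(1 − 1/m) = (27.00)(1 − 1/(-5.5)) = 31.9 cm.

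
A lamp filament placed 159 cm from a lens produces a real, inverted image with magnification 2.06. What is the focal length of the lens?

m = −d_i/d_o ⇒ d_i = −m·d_o = −(-2.06)·(159) = 327.5 cm.
1/f = 1/d_o + 1/d_i = 1/(159) + 1/(327.5) = 0.009343, so f = 107 cm.
Since f is positive, the lens is converging.

f = 107 cm (converging)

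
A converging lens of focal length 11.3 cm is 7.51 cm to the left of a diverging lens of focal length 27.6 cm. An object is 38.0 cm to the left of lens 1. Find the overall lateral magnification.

Lens 1: 1/d_i1 = 1/(11.3) − 1/(38.0) = 0.06218, so d_i1 = 16.08 cm; m₁ = −d_i1/d_o1 = -0.4232.
d_o2 = 7.51 − (16.08) = -8.570 cm (virtual object).
f₂ = −27.6 cm (diverging).
Lens 2: 1/d_i2 = 1/(-27.6) − 1/(-8.570) = 0.08045, so d_i2 = 12.43 cm; m₂ = −d_i2/d_o2 = +1.450.
m = m₁·m₂ = (-0.4232)(+1.450) = -0.614.

m = -0.614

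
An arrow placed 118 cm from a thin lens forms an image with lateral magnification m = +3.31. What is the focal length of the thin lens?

m = −d_i/d_o ⇒ d_i = −m·d_o = −(+3.31)·(118) = -390.6 cm.
1/f = 1/d_o + 1/d_i = 1/(118) + 1/(-390.6) = 0.005914, so f = 169 cm.
Since f is positive, the thin lens is converging.

f = 169 cm (converging)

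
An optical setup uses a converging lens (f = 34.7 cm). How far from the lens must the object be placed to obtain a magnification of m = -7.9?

39.1 cm

m = −d_i/d_o ⇒ d_i = −m·d_o.
1/f = 1/d_o + 1/d_i = 1/d_o − 1/(m·d_o) = (1 − 1/m)/d_o, so d_o = f(1 − 1/m) = (34.70)(1 − 1/(-7.9)) = 39.1 cm.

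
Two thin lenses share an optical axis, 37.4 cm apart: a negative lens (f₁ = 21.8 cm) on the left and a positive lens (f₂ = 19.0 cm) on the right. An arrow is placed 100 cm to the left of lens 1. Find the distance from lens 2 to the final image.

Lens 1 is diverging, so f₁ = −21.8 cm.
Lens 1: 1/d_i1 = 1/f₁ − 1/d_o1 = 1/(-21.8) − 1/(100) = -0.05587, so d_i1 = -17.90 cm.
The intermediate image is 17.90 cm to the left of lens 1 (virtual), which is 37.4 − (-17.90) = 55.30 cm to the left of lens 2, so d_o2 = +55.30 cm.
Lens 2: 1/d_i2 = 1/f₂ − 1/d_o2 = 1/(19.0) − 1/(55.30) = 0.03455, so d_i2 = 28.9 cm.
The final image is real, 28.9 cm to the right of lens 2 (overall magnification ≈ -0.094).

28.9 cm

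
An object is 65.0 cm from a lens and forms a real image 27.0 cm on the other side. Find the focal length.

Real image ⇒ d_i = +27.0 cm.
1/f = 1/d_o + 1/d_i = 1/(65.0) + 1/(27.0) = 0.05242, so f = 19.1 cm.
Since f is positive, the lens is converging.

f = 19.1 cm (converging)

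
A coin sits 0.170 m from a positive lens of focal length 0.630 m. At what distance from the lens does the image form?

0.233 m

Lens equation: 1/s_i = 1/f − 1/s_o = 1/(0.6300) − 1/(0.170) = 1.587 − 5.882 = -4.295, so s_i = -0.233 m.
The image is virtual, upright and enlarged, on the same side as the object.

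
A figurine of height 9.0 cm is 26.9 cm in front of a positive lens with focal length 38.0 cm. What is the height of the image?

30.8 cm

1/d_i = 1/f − 1/d_o = 1/(38.00) − 1/(26.9) = -0.01086, so d_i = -92.09 cm.
m = −d_i/d_o = +3.423.
|h_i| = |m|·h_o = 3.423 × 9.0 = 30.8 cm. The image is virtual, upright and enlarged, on the same side as the object.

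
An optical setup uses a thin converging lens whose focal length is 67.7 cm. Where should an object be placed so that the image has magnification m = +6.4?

57.1 cm

m = −d_i/d_o ⇒ d_i = −m·d_o.
1/f = 1/d_o + 1/d_i = 1/d_o − 1/(m·d_o) = (1 − 1/m)/d_o, so d_o = f(1 − 1/m) = (67.70)(1 − 1/(+6.4)) = 57.1 cm.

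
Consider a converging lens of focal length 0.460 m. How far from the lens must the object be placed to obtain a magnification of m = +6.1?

m = −d_i/d_o ⇒ d_i = −m·d_o.
1/f = 1/d_o + 1/d_i = 1/d_o − 1/(m·d_o) = (1 − 1/m)/d_o, so d_o = f(1 − 1/m) = (0.4600)(1 − 1/(+6.1)) = 0.385 m.

0.385 m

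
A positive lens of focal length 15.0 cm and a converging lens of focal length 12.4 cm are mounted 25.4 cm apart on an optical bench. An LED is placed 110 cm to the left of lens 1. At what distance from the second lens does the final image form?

22.8 cm

Lens 1: 1/d_i1 = 1/f₁ − 1/d_o1 = 1/(15.0) − 1/(110) = 0.05758, so d_i1 = 17.37 cm.
The intermediate image is 17.37 cm to the right of lens 1, which is 25.4 − (17.37) = 8.030 cm to the left of lens 2, so d_o2 = +8.030 cm.
Lens 2: 1/d_i2 = 1/f₂ − 1/d_o2 = 1/(12.4) − 1/(8.030) = -0.04389, so d_i2 = -22.8 cm.
The final image is virtual, 22.8 cm to the left of lens 2 (overall magnification ≈ -0.45).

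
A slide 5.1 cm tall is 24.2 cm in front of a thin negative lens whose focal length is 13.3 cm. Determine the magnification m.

m = +0.355

For a negative lens, f = -13.3 cm.
1/d_i = 1/f − 1/d_o = 1/(-13.30) − 1/(24.2) = -0.1165, so d_i = -8.583 cm.
m = −d_i/d_o = −(-8.583)/(24.2) = +0.355.
The image is virtual, upright and reduced, on the same side as the object.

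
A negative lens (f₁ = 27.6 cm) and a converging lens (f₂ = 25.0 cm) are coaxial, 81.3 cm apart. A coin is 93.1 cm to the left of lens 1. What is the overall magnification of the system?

f₁ = −27.6 cm (diverging).
Lens 1: 1/d_i1 = 1/(-27.6) − 1/(93.1) = -0.04697, so d_i1 = -21.29 cm; m₁ = −d_i1/d_o1 = +0.2287.
d_o2 = 81.3 − (-21.29) = 102.6 cm.
Lens 2: 1/d_i2 = 1/(25.0) − 1/(102.6) = 0.03025, so d_i2 = 33.05 cm; m₂ = −d_i2/d_o2 = -0.3222.
m = m₁·m₂ = (+0.2287)(-0.3222) = -0.0737.

m = -0.0737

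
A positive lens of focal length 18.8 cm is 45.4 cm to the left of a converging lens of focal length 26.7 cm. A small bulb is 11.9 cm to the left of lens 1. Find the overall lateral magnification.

Lens 1: 1/d_i1 = 1/(18.8) − 1/(11.9) = -0.03084, so d_i1 = -32.42 cm; m₁ = −d_i1/d_o1 = +2.724.
d_o2 = 45.4 − (-32.42) = 77.82 cm.
Lens 2: 1/d_i2 = 1/(26.7) − 1/(77.82) = 0.02460, so d_i2 = 40.65 cm; m₂ = −d_i2/d_o2 = -0.5223.
m = m₁·m₂ = (+2.724)(-0.5223) = -1.42.

m = -1.42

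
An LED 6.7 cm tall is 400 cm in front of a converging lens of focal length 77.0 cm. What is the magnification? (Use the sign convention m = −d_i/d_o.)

m = -0.238

1/d_i = 1/f − 1/d_o = 1/(77.00) − 1/(400) = 0.01049, so d_i = 95.36 cm.
m = −d_i/d_o = −(95.36)/(400) = -0.238.
The image is real, inverted and reduced, on the far side of the lens.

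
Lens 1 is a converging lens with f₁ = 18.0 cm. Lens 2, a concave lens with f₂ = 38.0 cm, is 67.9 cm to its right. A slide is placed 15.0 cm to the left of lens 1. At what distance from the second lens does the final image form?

Lens 1: 1/d_i1 = 1/f₁ − 1/d_o1 = 1/(18.0) − 1/(15.0) = -0.01111, so d_i1 = -90.00 cm.
The intermediate image is 90.00 cm to the left of lens 1 (virtual), which is 67.9 − (-90.00) = 157.9 cm to the left of lens 2, so d_o2 = +157.9 cm.
Lens 2 is diverging, so f₂ = −38.0 cm.
Lens 2: 1/d_i2 = 1/f₂ − 1/d_o2 = 1/(-38.0) − 1/(157.9) = -0.03265, so d_i2 = -30.6 cm.
The final image is virtual, 30.6 cm to the left of lens 2 (overall magnification ≈ 1.2).

30.6 cm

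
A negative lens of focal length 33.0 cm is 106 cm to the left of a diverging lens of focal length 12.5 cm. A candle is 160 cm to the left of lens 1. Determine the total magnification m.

m = +0.0147

f₁ = −33.0 cm (diverging).
Lens 1: 1/d_i1 = 1/(-33.0) − 1/(160) = -0.03655, so d_i1 = -27.36 cm; m₁ = −d_i1/d_o1 = +0.1710.
d_o2 = 106 − (-27.36) = 133.4 cm.
f₂ = −12.5 cm (diverging).
Lens 2: 1/d_i2 = 1/(-12.5) − 1/(133.4) = -0.08750, so d_i2 = -11.43 cm; m₂ = −d_i2/d_o2 = +0.08568.
m = m₁·m₂ = (+0.1710)(+0.08568) = +0.0147.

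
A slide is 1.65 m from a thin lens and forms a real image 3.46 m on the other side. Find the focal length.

f = 1.12 m (converging)

Real image ⇒ d_i = +3.46 m.
1/f = 1/d_o + 1/d_i = 1/(1.65) + 1/(3.46) = 0.8951, so f = 1.12 m.
Since f is positive, the thin lens is converging.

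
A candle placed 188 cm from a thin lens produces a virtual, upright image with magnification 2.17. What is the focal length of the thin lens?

f = 349 cm (converging)

m = −d_i/d_o ⇒ d_i = −m·d_o = −(+2.17)·(188) = -408.0 cm.
1/f = 1/d_o + 1/d_i = 1/(188) + 1/(-408.0) = 0.002868, so f = 349 cm.
Since f is positive, the thin lens is converging.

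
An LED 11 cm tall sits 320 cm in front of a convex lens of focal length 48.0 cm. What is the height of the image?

1.94 cm

1/d_i = 1/f − 1/d_o = 1/(48.00) − 1/(320) = 0.01771, so d_i = 56.47 cm.
m = −d_i/d_o = -0.1765.
|h_i| = |m|·h_o = 0.1765 × 11 = 1.94 cm. The image is real, inverted and reduced, on the far side of the lens.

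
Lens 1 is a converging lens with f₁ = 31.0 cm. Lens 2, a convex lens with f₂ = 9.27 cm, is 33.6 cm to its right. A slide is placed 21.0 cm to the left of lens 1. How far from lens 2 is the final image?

Lens 1: 1/d_i1 = 1/f₁ − 1/d_o1 = 1/(31.0) − 1/(21.0) = -0.01536, so d_i1 = -65.10 cm.
The intermediate image is 65.10 cm to the left of lens 1 (virtual), which is 33.6 − (-65.10) = 98.70 cm to the left of lens 2, so d_o2 = +98.70 cm.
Lens 2: 1/d_i2 = 1/f₂ − 1/d_o2 = 1/(9.27) − 1/(98.70) = 0.09774, so d_i2 = 10.2 cm.
The final image is real, 10.2 cm to the right of lens 2 (overall magnification ≈ -0.32).

10.2 cm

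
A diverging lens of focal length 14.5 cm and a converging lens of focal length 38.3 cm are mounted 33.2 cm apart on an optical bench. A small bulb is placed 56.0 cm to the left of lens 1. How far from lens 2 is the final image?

Lens 1 is diverging, so f₁ = −14.5 cm.
Lens 1: 1/d_i1 = 1/f₁ − 1/d_o1 = 1/(-14.5) − 1/(56.0) = -0.08682, so d_i1 = -11.52 cm.
The intermediate image is 11.52 cm to the left of lens 1 (virtual), which is 33.2 − (-11.52) = 44.72 cm to the left of lens 2, so d_o2 = +44.72 cm.
Lens 2: 1/d_i2 = 1/f₂ − 1/d_o2 = 1/(38.3) − 1/(44.72) = 0.003748, so d_i2 = 267 cm.
The final image is real, 267 cm to the right of lens 2 (overall magnification ≈ -1.2).

267 cm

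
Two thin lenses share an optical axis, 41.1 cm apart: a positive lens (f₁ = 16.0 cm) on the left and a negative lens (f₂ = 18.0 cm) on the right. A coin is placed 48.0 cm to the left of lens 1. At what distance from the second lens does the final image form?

Lens 1: 1/d_i1 = 1/f₁ − 1/d_o1 = 1/(16.0) − 1/(48.0) = 0.04167, so d_i1 = 24.00 cm.
The intermediate image is 24.00 cm to the right of lens 1, which is 41.1 − (24.00) = 17.10 cm to the left of lens 2, so d_o2 = +17.10 cm.
Lens 2 is diverging, so f₂ = −18.0 cm.
Lens 2: 1/d_i2 = 1/f₂ − 1/d_o2 = 1/(-18.0) − 1/(17.10) = -0.1140, so d_i2 = -8.77 cm.
The final image is virtual, 8.77 cm to the left of lens 2 (overall magnification ≈ -0.26).

8.77 cm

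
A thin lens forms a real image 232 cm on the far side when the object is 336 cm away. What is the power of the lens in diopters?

P = +0.729 D

d_i = +232 cm.
1/f = 1/d_o + 1/d_i = 1/(336) + 1/(232) = 0.007287 cm⁻¹.
f = 137.2 cm = 1.372 m, so P = 1/f = +0.729 D.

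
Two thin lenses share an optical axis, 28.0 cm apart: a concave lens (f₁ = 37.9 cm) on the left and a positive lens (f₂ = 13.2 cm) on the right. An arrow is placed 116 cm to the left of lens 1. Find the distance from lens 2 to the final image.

17.2 cm

Lens 1 is diverging, so f₁ = −37.9 cm.
Lens 1: 1/d_i1 = 1/f₁ − 1/d_o1 = 1/(-37.9) − 1/(116) = -0.03501, so d_i1 = -28.57 cm.
The intermediate image is 28.57 cm to the left of lens 1 (virtual), which is 28.0 − (-28.57) = 56.57 cm to the left of lens 2, so d_o2 = +56.57 cm.
Lens 2: 1/d_i2 = 1/f₂ − 1/d_o2 = 1/(13.2) − 1/(56.57) = 0.05808, so d_i2 = 17.2 cm.
The final image is real, 17.2 cm to the right of lens 2 (overall magnification ≈ -0.075).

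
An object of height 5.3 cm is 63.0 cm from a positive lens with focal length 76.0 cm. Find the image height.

1/d_i = 1/f − 1/d_o = 1/(76.00) − 1/(63.0) = -0.002715, so d_i = -368.3 cm.
m = −d_i/d_o = +5.846.
|h_i| = |m|·h_o = 5.846 × 5.3 = 31.0 cm. The image is virtual, upright and enlarged, on the same side as the object.

31.0 cm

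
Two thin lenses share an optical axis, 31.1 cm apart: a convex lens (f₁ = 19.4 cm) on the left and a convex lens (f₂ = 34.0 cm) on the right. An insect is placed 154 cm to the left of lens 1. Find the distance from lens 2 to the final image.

Lens 1: 1/d_i1 = 1/f₁ − 1/d_o1 = 1/(19.4) − 1/(154) = 0.04505, so d_i1 = 22.20 cm.
The intermediate image is 22.20 cm to the right of lens 1, which is 31.1 − (22.20) = 8.900 cm to the left of lens 2, so d_o2 = +8.900 cm.
Lens 2: 1/d_i2 = 1/f₂ − 1/d_o2 = 1/(34.0) − 1/(8.900) = -0.08295, so d_i2 = -12.1 cm.
The final image is virtual, 12.1 cm to the left of lens 2 (overall magnification ≈ -0.20).

12.1 cm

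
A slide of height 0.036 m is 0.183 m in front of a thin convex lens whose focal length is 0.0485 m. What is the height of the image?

1/d_i = 1/f − 1/d_o = 1/(0.04850) − 1/(0.183) = 15.15, so d_i = 0.06599 m.
m = −d_i/d_o = -0.3606.
|h_i| = |m|·h_o = 0.3606 × 0.036 = 0.0130 m. The image is real, inverted and reduced, on the far side of the lens.

0.0130 m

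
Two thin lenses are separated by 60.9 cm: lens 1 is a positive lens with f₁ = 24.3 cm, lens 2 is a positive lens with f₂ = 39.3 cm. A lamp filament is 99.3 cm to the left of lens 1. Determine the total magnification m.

m = -1.20

Lens 1: 1/d_i1 = 1/(24.3) − 1/(99.3) = 0.03108, so d_i1 = 32.17 cm; m₁ = −d_i1/d_o1 = -0.3240.
d_o2 = 60.9 − (32.17) = 28.73 cm.
Lens 2: 1/d_i2 = 1/(39.3) − 1/(28.73) = -0.009362, so d_i2 = -106.8 cm; m₂ = −d_i2/d_o2 = +3.718.
m = m₁·m₂ = (-0.3240)(+3.718) = -1.20.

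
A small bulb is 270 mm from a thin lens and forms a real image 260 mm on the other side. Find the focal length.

Real image ⇒ d_i = +260 mm.
1/f = 1/d_o + 1/d_i = 1/(270) + 1/(260) = 0.007550, so f = 132 mm.
Since f is positive, the thin lens is converging.

f = 132 mm (converging)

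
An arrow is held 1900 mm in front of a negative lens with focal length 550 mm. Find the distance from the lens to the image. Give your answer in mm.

For a negative lens, f = -550 mm.
Thin-lens equation: 1/d_i = 1/f − 1/d_o = 1/(-550.0) − 1/(1900) = -0.001818 − 0.0005263 = -0.002344, so d_i = -427 mm.
The image is virtual, upright and reduced, on the same side as the object.

427 mm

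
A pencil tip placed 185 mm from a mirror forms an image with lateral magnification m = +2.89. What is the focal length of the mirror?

f = 283 mm (concave)

m = −d_i/d_o ⇒ d_i = −m·d_o = −(+2.89)·(185) = -534.7 mm.
1/f = 1/d_o + 1/d_i = 1/(185) + 1/(-534.7) = 0.003535, so f = 283 mm.
Since f is positive, the mirror is concave.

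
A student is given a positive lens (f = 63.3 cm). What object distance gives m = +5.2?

m = −d_i/d_o ⇒ d_i = −m·d_o.
1/f = 1/d_o + 1/d_i = 1/d_o − 1/(m·d_o) = (1 − 1/m)/d_o, so d_o = f(1 − 1/m) = (63.30)(1 − 1/(+5.2)) = 51.1 cm.

51.1 cm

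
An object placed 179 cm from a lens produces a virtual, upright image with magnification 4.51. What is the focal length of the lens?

m = −d_i/d_o ⇒ d_i = −m·d_o = −(+4.51)·(179) = -807.3 cm.
1/f = 1/d_o + 1/d_i = 1/(179) + 1/(-807.3) = 0.004348, so f = 230 cm.
Since f is positive, the lens is converging.

f = 230 cm (converging)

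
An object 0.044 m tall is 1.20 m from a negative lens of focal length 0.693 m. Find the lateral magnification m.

m = +0.366

For a negative lens, f = -0.693 m.
1/d_i = 1/f − 1/d_o = 1/(-0.6930) − 1/(1.20) = -2.276, so d_i = -0.4393 m.
m = −d_i/d_o = −(-0.4393)/(1.20) = +0.366.
The image is virtual, upright and reduced, on the same side as the object.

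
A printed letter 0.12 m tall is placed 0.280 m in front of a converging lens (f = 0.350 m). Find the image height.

1/d_i = 1/f − 1/d_o = 1/(0.3500) − 1/(0.280) = -0.7143, so d_i = -1.400 m.
m = −d_i/d_o = +5.000.
|h_i| = |m|·h_o = 5.000 × 0.12 = 0.600 m. The image is virtual, upright and enlarged, on the same side as the object.

0.600 m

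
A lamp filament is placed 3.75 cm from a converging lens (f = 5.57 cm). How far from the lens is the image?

Lens equation: 1/s_i = 1/f − 1/s_o = 1/(5.570) − 1/(3.75) = 0.1795 − 0.2667 = -0.08713, so s_i = -11.5 cm.
The image is virtual, upright and enlarged, on the same side as the object.

11.5 cm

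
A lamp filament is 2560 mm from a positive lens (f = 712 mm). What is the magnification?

1/d_i = 1/f − 1/d_o = 1/(712.0) − 1/(2560) = 0.001014, so d_i = 986.3 mm.
m = −d_i/d_o = −(986.3)/(2560) = -0.385.
The image is real, inverted and reduced, on the far side of the lens.

m = -0.385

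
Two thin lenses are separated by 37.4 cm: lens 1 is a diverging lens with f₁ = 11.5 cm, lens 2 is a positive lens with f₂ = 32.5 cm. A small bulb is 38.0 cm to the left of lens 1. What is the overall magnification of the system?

m = -0.550

f₁ = −11.5 cm (diverging).
Lens 1: 1/d_i1 = 1/(-11.5) − 1/(38.0) = -0.1133, so d_i1 = -8.828 cm; m₁ = −d_i1/d_o1 = +0.2323.
d_o2 = 37.4 − (-8.828) = 46.23 cm.
Lens 2: 1/d_i2 = 1/(32.5) − 1/(46.23) = 0.009138, so d_i2 = 109.4 cm; m₂ = −d_i2/d_o2 = -2.367.
m = m₁·m₂ = (+0.2323)(-2.367) = -0.550.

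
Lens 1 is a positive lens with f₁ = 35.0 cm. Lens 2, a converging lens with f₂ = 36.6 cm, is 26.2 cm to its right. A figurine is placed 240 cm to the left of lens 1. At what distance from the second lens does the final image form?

10.5 cm

Lens 1: 1/d_i1 = 1/f₁ − 1/d_o1 = 1/(35.0) − 1/(240) = 0.02440, so d_i1 = 40.98 cm.
The intermediate image is 40.98 cm to the right of lens 1, which lies 14.78 cm to the right of lens 2 — a virtual object — so d_o2 = −14.78 cm.
Lens 2: 1/d_i2 = 1/f₂ − 1/d_o2 = 1/(36.6) − 1/(-14.78) = 0.09498, so d_i2 = 10.5 cm.
The final image is real, 10.5 cm to the right of lens 2 (overall magnification ≈ -0.12).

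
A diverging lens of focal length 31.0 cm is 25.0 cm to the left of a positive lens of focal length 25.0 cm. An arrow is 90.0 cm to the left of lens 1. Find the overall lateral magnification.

f₁ = −31.0 cm (diverging).
Lens 1: 1/d_i1 = 1/(-31.0) − 1/(90.0) = -0.04337, so d_i1 = -23.06 cm; m₁ = −d_i1/d_o1 = +0.2562.
d_o2 = 25.0 − (-23.06) = 48.06 cm.
Lens 2: 1/d_i2 = 1/(25.0) − 1/(48.06) = 0.01919, so d_i2 = 52.10 cm; m₂ = −d_i2/d_o2 = -1.084.
m = m₁·m₂ = (+0.2562)(-1.084) = -0.278.

m = -0.278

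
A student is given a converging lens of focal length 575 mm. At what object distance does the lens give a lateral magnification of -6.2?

m = −d_i/d_o ⇒ d_i = −m·d_o.
1/f = 1/d_o + 1/d_i = 1/d_o − 1/(m·d_o) = (1 − 1/m)/d_o, so d_o = f(1 − 1/m) = (575.0)(1 − 1/(-6.2)) = 668 mm.

668 mm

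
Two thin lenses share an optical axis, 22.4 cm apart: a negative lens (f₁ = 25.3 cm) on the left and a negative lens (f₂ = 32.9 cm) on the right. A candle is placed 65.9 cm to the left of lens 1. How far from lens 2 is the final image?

Lens 1 is diverging, so f₁ = −25.3 cm.
Lens 1: 1/d_i1 = 1/f₁ − 1/d_o1 = 1/(-25.3) − 1/(65.9) = -0.05470, so d_i1 = -18.28 cm.
The intermediate image is 18.28 cm to the left of lens 1 (virtual), which is 22.4 − (-18.28) = 40.68 cm to the left of lens 2, so d_o2 = +40.68 cm.
Lens 2 is diverging, so f₂ = −32.9 cm.
Lens 2: 1/d_i2 = 1/f₂ − 1/d_o2 = 1/(-32.9) − 1/(40.68) = -0.05498, so d_i2 = -18.2 cm.
The final image is virtual, 18.2 cm to the left of lens 2 (overall magnification ≈ 0.12).

18.2 cm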